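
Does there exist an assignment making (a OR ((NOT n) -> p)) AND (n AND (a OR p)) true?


Search for a satisfying assignment over {a, n, p}.
Try a=T, n=T, p=F: the formula evaluates to T.
A satisfying assignment exists.

Satisfiable.


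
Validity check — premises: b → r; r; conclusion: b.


This is affirming the consequent (fallacy). There exist truth assignments where the premises are all true but the conclusion is false.

Invalid.


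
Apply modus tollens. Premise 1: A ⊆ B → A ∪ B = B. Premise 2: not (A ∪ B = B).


Modus tollens: from (P → Q) and ¬Q, infer ¬P.
Q = 'A ∪ B = B' is denied; since P → Q, P must also fail.

Not (A ⊆ B).


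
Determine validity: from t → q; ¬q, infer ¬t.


This matches the form of modus tollens: the conclusion follows in every model of the premises.

Valid.


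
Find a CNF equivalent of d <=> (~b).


Step 1: Rewrite d ↔ (¬b) as (d → (¬b)) ∧ ((¬b) → d).
Step 2: Rewrite each implication as a disjunction.
Step 3: Eliminate any double negations (¬¬X = X).

((~d) | (~b)) & (b | d)


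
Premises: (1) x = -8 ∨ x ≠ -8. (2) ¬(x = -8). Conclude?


Disjunctive syllogism: from (P ∨ Q) and ¬P, infer Q.
One disjunct, 'x = -8', is ruled out; the other must hold.

x ≠ -8


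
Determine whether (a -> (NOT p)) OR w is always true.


Build the truth table over {a, p, w}:
a | p | w | φ
-------------
F | F | F | T
T | F | F | T
F | T | F | T
T | T | F | F
F | F | T | T
T | F | T | T
F | T | T | T
T | T | T | T
Counterexample at row 4: with a=T, p=T, w=F, the formula is F.

No, it is not a tautology.


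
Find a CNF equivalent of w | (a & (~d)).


Step 1: Distribute ∨ over ∧: w ∨ (a ∧ (¬d)) = (w ∨ a) ∧ (w ∨ (¬d)).

(w | a) & (w | (~d))


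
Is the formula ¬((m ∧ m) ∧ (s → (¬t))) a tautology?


Build the truth table over {m, s, t}:
m | s | t | φ
-------------
F | F | F | T
T | F | F | F
F | T | F | T
T | T | F | F
F | F | T | T
T | F | T | F
F | T | T | T
T | T | T | T
Counterexample at row 2: with m=T, s=F, t=F, the formula is F.

No, it is not a tautology.


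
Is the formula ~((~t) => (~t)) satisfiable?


Check all 2 assignments over {t}:
t | φ
-----
False | False
True | False
No assignment makes the formula true.

Unsatisfiable.


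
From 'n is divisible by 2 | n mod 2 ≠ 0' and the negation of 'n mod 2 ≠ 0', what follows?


Disjunctive syllogism: from (P ∨ Q) and ¬P, infer Q.
One disjunct, 'n mod 2 ≠ 0', is ruled out; the other must hold.

n is divisible by 2


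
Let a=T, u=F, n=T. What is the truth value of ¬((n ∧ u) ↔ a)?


Substitute a=T, u=F, n=T:
n ∧ u = T ∧ F = F
(n ∧ u) ↔ a = F ↔ T = F
¬((n ∧ u) ↔ a) = T

T


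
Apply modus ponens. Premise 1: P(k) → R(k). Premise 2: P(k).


Modus ponens: from (P → Q) and P, infer Q.
P = 'P(k)' is asserted, and P → Q holds, so Q follows.

R(k).


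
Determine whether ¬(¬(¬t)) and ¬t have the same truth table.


Compare truth tables:
t | φ | ψ
---------
F | T | T
T | F | F
The columns φ and ψ agree on every row.

Yes, they are logically equivalent.


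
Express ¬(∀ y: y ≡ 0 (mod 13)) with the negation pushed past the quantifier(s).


¬(∀ x: φ) = ∃ x: ¬φ, and ¬(∃ x: φ) = ∀ x: ¬φ.
Apply to the universal statement.

∃ y: ¬(y ≡ 0 (mod 13))


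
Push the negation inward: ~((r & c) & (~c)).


De Morgan: the negation of a conjunction is the disjunction of the negations.
Distribute ~ across &, flipping it to |, and negate each literal.

((~r) | (~c)) | c


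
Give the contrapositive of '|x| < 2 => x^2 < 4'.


The contrapositive of (P → Q) is (¬Q → ¬P); it is logically equivalent to the original.
Here P = '|x| < 2' and Q = 'x^2 < 4'.

If not (x^2 < 4), then not (|x| < 2).


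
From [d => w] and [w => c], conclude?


Hypothetical syllogism: from (P → Q) and (Q → R), infer (P → R).
Chain the two implications through the shared middle term 'w'.

d => c


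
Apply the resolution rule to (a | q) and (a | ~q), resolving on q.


The clauses contain complementary literals q and ~q.
Resolution eliminates this pair and disjoins the remaining literals (merging duplicates).

a


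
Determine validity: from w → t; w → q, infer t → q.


This is (no valid rule). There exist truth assignments where the premises are all true but the conclusion is false.

Invalid.


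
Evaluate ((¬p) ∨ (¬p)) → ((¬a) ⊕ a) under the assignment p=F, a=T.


Substitute p=F, a=T:
¬p = T
¬p = T
(¬p) ∨ (¬p) = T ∨ T = T
¬a = F
(¬a) ⊕ a = F ⊕ T = T
((¬p) ∨ (¬p)) → ((¬a) ⊕ a) = T → T = T

T


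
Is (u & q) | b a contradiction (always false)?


Truth table over {b, q, u}:
b | q | u | φ
-------------
False | False | False | False
True | False | False | True
False | True | False | False
True | True | False | True
False | False | True | False
True | False | True | True
False | True | True | True
True | True | True | True
Satisfying assignment at row 2: b=True, q=False, u=False gives True.

No, it is not a contradiction.


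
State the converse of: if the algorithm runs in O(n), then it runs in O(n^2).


The converse of (P → Q) is (Q → P). It is not in general equivalent to the original.
Here P = 'the algorithm runs in O(n)' and Q = 'it runs in O(n^2)'.

If it runs in O(n^2), then the algorithm runs in O(n).


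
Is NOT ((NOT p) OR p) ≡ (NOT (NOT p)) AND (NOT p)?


Compare truth tables:
p | φ | ψ
---------
F | F | F
T | F | F
The columns φ and ψ agree on every row.

Yes, they are logically equivalent.


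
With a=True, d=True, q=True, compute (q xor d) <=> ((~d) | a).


Substitute a=True, d=True, q=True:
q xor d = True xor True = False
~d = False
(~d) | a = False | True = True
(q xor d) <=> ((~d) | a) = False <=> True = False

False


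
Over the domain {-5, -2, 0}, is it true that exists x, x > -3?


Evaluate the predicate on each element: -5:False, -2:True, 0:True.
Witness x = -2 satisfies the predicate.

True


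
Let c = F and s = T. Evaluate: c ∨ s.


Disjunction is false only when both operands are false.
Substitute: c=F, s=T.
F ∨ T evaluates to T.

T


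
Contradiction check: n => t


Truth table over {n, t}:
n | t | φ
---------
False | False | True
True | False | False
False | True | True
True | True | True
Satisfying assignment at row 1: n=False, t=False gives True.

No, it is not a contradiction.


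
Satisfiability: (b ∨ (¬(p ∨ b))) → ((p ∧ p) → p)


Search for a satisfying assignment over {b, p}.
Try b=F, p=F: the formula evaluates to T.
A satisfying assignment exists.

Satisfiable.


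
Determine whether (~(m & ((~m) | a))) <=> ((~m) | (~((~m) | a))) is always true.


Build the truth table over {a, m}:
a | m | φ
---------
False | False | True
True | False | True
False | True | True
True | True | True
Every row evaluates to true.

Yes, it is a tautology.


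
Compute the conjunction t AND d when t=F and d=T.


Conjunction is true only when both operands are true.
Substitute: t=F, d=T.
F AND T evaluates to F.

F


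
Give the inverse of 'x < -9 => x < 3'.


The inverse of (P → Q) is (¬P → ¬Q). It is equivalent to the converse, not to the original.
Here P = 'x < -9' and Q = 'x < 3'.

If not (x < -9), then not (x < 3).


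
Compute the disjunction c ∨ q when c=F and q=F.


Disjunction is false only when both operands are false.
Substitute: c=F, q=F.
F ∨ F evaluates to F.

F


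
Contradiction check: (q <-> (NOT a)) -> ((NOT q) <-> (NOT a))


Truth table over {a, q}:
a | q | φ
---------
F | F | T
T | F | F
F | T | F
T | T | T
Satisfying assignment at row 1: a=F, q=F gives T.

No, it is not a contradiction.


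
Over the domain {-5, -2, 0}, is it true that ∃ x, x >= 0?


Evaluate the predicate on each element: -5:F, -2:F, 0:T.
Witness x = 0 satisfies the predicate.

T


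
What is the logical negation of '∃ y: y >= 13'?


¬(∀ x: φ) = ∃ x: ¬φ, and ¬(∃ x: φ) = ∀ x: ¬φ.
Apply to the existential statement.

∀ y: ¬(y >= 13)


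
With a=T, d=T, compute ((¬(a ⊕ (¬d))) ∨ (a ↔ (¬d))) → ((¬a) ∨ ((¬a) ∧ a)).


Substitute a=T, d=T:
… (earlier sub-steps elided)
a ⊕ (¬d) = T ⊕ F = T
¬(a ⊕ (¬d)) = F
¬d = F
a ↔ (¬d) = T ↔ F = F
(¬(a ⊕ (¬d))) ∨ (a ↔ (¬d)) = F ∨ F = F
¬a = F
¬a = F
(¬a) ∧ a = F ∧ T = F
(¬a) ∨ ((¬a) ∧ a) = F ∨ F = F
((¬(a ⊕ (¬d))) ∨ (a ↔ (¬d))) → ((¬a) ∨ ((¬a) ∧ a)) = F → F = T

T


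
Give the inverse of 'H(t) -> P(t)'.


The inverse of (P → Q) is (¬P → ¬Q). It is equivalent to the converse, not to the original.
Here P = 'H(t)' and Q = 'P(t)'.

If not (H(t)), then not (P(t)).


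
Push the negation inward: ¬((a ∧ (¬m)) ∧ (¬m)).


De Morgan: the negation of a conjunction is the disjunction of the negations.
Distribute ¬ across ∧, flipping it to ∨, and negate each literal.

((¬a) ∨ m) ∨ m


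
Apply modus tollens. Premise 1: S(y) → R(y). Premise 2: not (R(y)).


Modus tollens: from (P → Q) and ¬Q, infer ¬P.
Q = 'R(y)' is denied; since P → Q, P must also fail.

Not (S(y)).


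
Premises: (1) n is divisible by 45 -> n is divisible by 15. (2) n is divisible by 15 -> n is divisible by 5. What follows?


Hypothetical syllogism: from (P → Q) and (Q → R), infer (P → R).
Chain the two implications through the shared middle term 'n is divisible by 15'.

n is divisible by 45 -> n is divisible by 5


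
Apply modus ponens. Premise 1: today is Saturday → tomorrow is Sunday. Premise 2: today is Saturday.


Modus ponens: from (P → Q) and P, infer Q.
P = 'today is Saturday' is asserted, and P → Q holds, so Q follows.

tomorrow is Sunday.


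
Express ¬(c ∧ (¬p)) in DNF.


Step 1: Apply De Morgan: ¬(c ∧ (¬p)) = ¬c ∨ ¬(¬p).
Step 2: Eliminate any double negations (¬¬X = X).

(¬c) ∨ p


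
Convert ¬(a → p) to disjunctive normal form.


Step 1: Rewrite implication then negate: ¬(¬a ∨ p) = a ∧ ¬p.

a ∧ (¬p)


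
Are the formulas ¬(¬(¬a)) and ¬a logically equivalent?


Compare truth tables:
a | φ | ψ
---------
F | T | T
T | F | F
The columns φ and ψ agree on every row.

Yes, they are logically equivalent.


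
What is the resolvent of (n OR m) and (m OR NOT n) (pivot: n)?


The clauses contain complementary literals n and NOTn.
Resolution eliminates this pair and disjoins the remaining literals (merging duplicates).

m


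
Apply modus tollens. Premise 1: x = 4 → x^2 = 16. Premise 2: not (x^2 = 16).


Modus tollens: from (P → Q) and ¬Q, infer ¬P.
Q = 'x^2 = 16' is denied; since P → Q, P must also fail.

Not (x = 4).


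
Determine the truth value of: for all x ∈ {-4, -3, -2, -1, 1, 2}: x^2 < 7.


Evaluate the predicate on each element: -4:F, -3:F, -2:T, -1:T, 1:T, 2:T.
Counterexample x = -4 fails the predicate.

F


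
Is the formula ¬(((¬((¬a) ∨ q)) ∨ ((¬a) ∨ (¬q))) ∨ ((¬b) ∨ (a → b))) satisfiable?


Check all 8 assignments over {a, b, q}:
a | b | q | φ
-------------
F | F | F | F
T | F | F | F
F | T | F | F
T | T | F | F
F | F | T | F
T | F | T | F
F | T | T | F
T | T | T | F
No assignment makes the formula true.

Unsatisfiable.


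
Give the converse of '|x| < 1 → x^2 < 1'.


The converse of (P → Q) is (Q → P). It is not in general equivalent to the original.
Here P = '|x| < 1' and Q = 'x^2 < 1'.

If x^2 < 1, then |x| < 1.


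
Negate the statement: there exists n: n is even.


¬(for all x: φ) = there exists x: ¬φ, and ¬(there exists x: φ) = for all x: ¬φ.
Apply to the existential statement.

for all n: NOT(n is even)


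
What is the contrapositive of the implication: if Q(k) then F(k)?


The contrapositive of (P → Q) is (¬Q → ¬P); it is logically equivalent to the original.
Here P = 'Q(k)' and Q = 'F(k)'.

If not (F(k)), then not (Q(k)).


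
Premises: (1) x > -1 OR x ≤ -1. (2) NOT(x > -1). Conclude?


Disjunctive syllogism: from (P ∨ Q) and ¬P, infer Q.
One disjunct, 'x > -1', is ruled out; the other must hold.

x ≤ -1


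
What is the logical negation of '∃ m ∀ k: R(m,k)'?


Negation flips each quantifier (∀↔∃) and negates the inner predicate.
¬(∃ m ∀ k: φ) = ∀ m ∃ k: ¬φ.

∀ m ∃ k: ¬(R(m,k))


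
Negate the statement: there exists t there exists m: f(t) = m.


Negation flips each quantifier (∀↔∃) and negates the inner predicate.
¬(there exists t there exists m: φ) = for all t for all m: ¬φ.

for all t for all m: NOT(f(t) = m)


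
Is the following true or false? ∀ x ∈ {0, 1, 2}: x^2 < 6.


Evaluate the predicate on each element: 0:T, 1:T, 2:T.
Every element satisfies the predicate.

T


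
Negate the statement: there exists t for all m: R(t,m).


Negation flips each quantifier (∀↔∃) and negates the inner predicate.
¬(there exists t for all m: φ) = for all t there exists m: ¬φ.

for all t there exists m: NOT(R(t,m))


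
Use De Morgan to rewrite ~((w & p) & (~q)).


De Morgan: the negation of a conjunction is the disjunction of the negations.
Distribute ~ across &, flipping it to |, and negate each literal.

((~w) | (~p)) | q


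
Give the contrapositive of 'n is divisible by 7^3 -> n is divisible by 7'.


The contrapositive of (P → Q) is (¬Q → ¬P); it is logically equivalent to the original.
Here P = 'n is divisible by 7^3' and Q = 'n is divisible by 7'.

If not (n is divisible by 7), then not (n is divisible by 7^3).


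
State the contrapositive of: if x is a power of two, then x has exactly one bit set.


The contrapositive of (P → Q) is (¬Q → ¬P); it is logically equivalent to the original.
Here P = 'x is a power of two' and Q = 'x has exactly one bit set'.

If not (x has exactly one bit set), then not (x is a power of two).


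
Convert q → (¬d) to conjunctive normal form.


Step 1: Rewrite q → (¬d) as ¬q ∨ (¬d).

(¬q) ∨ (¬d)


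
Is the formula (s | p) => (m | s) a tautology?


Build the truth table over {m, p, s}:
m | p | s | φ
-------------
False | False | False | True
True | False | False | True
False | True | False | False
True | True | False | True
False | False | True | True
True | False | True | True
False | True | True | True
True | True | True | True
Counterexample at row 3: with m=False, p=True, s=False, the formula is False.

No, it is not a tautology.


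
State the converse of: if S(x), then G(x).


The converse of (P → Q) is (Q → P). It is not in general equivalent to the original.
Here P = 'S(x)' and Q = 'G(x)'.

If G(x), then S(x).


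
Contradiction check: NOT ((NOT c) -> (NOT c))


Truth table over {c}:
c | φ
-----
F | F
T | F
Every row is false.

Yes, it is a contradiction.


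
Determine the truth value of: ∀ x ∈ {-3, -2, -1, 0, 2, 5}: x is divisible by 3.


Evaluate the predicate on each element: -3:T, -2:F, -1:F, 0:T, 2:F, 5:F.
Counterexample x = -2 fails the predicate.

F


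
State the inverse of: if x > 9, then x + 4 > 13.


The inverse of (P → Q) is (¬P → ¬Q). It is equivalent to the converse, not to the original.
Here P = 'x > 9' and Q = 'x + 4 > 13'.

If not (x > 9), then not (x + 4 > 13).


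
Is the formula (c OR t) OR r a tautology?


Build the truth table over {c, r, t}:
c | r | t | φ
-------------
F | F | F | F
T | F | F | T
F | T | F | T
T | T | F | T
F | F | T | T
T | F | T | T
F | T | T | T
T | T | T | T
Counterexample at row 1: with c=F, r=F, t=F, the formula is F.

No, it is not a tautology.


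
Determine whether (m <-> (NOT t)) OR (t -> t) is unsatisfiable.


Truth table over {m, t}:
m | t | φ
---------
F | F | T
T | F | T
F | T | T
T | T | T
Satisfying assignment at row 1: m=F, t=F gives T.

No, it is not a contradiction.


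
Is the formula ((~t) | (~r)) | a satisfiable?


Search for a satisfying assignment over {a, r, t}.
Try a=False, r=False, t=False: the formula evaluates to True.
A satisfying assignment exists.

Satisfiable.


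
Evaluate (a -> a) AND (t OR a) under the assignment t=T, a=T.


Substitute t=T, a=T:
a -> a = T -> T = T
t OR a = T OR T = T
(a -> a) AND (t OR a) = T AND T = T

T


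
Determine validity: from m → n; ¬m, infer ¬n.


This is denying the antecedent (fallacy). There exist truth assignments where the premises are all true but the conclusion is false.

Invalid.


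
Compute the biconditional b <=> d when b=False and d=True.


Biconditional is true when both operands have the same truth value.
Substitute: b=False, d=True.
False <=> True evaluates to False.

False


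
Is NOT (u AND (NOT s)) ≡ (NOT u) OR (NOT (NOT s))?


Compare truth tables:
s | u | φ | ψ
-------------
F | F | T | T
T | F | T | T
F | T | F | F
T | T | T | T
The columns φ and ψ agree on every row.

Yes, they are logically equivalent.


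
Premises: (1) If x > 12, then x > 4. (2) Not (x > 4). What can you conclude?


Modus tollens: from (P → Q) and ¬Q, infer ¬P.
Q = 'x > 4' is denied; since P → Q, P must also fail.

Not (x > 12).


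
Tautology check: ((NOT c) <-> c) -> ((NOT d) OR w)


Build the truth table over {c, d, w}:
c | d | w | φ
-------------
F | F | F | T
T | F | F | T
F | T | F | T
T | T | F | T
F | F | T | T
T | F | T | T
F | T | T | T
T | T | T | T
Every row evaluates to true.

Yes, it is a tautology.


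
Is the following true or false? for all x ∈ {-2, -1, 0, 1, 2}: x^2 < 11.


Evaluate the predicate on each element: -2:T, -1:T, 0:T, 1:T, 2:T.
Every element satisfies the predicate.

T


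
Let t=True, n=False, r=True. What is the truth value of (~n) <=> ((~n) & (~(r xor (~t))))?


Substitute t=True, n=False, r=True:
~n = True
~n = True
~t = False
r xor (~t) = True xor False = True
~(r xor (~t)) = False
(~n) & (~(r xor (~t))) = True & False = False
(~n) <=> ((~n) & (~(r xor (~t)))) = True <=> False = False

False


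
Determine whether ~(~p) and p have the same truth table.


Compare truth tables:
p | φ | ψ
---------
False | False | False
True | True | True
The columns φ and ψ agree on every row.

Yes, they are logically equivalent.


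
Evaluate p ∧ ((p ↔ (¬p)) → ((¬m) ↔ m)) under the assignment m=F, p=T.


Substitute m=F, p=T:
¬p = F
p ↔ (¬p) = T ↔ F = F
¬m = T
(¬m) ↔ m = T ↔ F = F
(p ↔ (¬p)) → ((¬m) ↔ m) = F → F = T
p ∧ ((p ↔ (¬p)) → ((¬m) ↔ m)) = T ∧ T = T

T


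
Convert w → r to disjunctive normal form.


Step 1: Rewrite w → r as ¬w ∨ r.

(¬w) ∨ r


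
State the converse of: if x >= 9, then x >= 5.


The converse of (P → Q) is (Q → P). It is not in general equivalent to the original.
Here P = 'x >= 9' and Q = 'x >= 5'.

If x >= 5, then x >= 9.


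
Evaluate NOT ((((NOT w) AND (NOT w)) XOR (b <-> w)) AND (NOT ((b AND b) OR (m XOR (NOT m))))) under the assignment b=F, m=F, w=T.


Substitute b=F, m=F, w=T:
… (earlier sub-steps elided)
(NOT w) AND (NOT w) = F AND F = F
b <-> w = F <-> T = F
((NOT w) AND (NOT w)) XOR (b <-> w) = F XOR F = F
b AND b = F AND F = F
NOT m = T
m XOR (NOT m) = F XOR T = T
(b AND b) OR (m XOR (NOT m)) = F OR T = T
NOT ((b AND b) OR (m XOR (NOT m))) = F
(((NOT w) AND (NOT w)) XOR (b <-> w)) AND (NOT ((b AND b) OR (m XOR (NOT m)))) = F AND F = F
NOT ((((NOT w) AND (NOT w)) XOR (b <-> w)) AND (NOT ((b AND b) OR (m XOR (NOT m))))) = T

T


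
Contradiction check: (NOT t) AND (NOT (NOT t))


Truth table over {t}:
t | φ
-----
F | F
T | F
Every row is false.

Yes, it is a contradiction.


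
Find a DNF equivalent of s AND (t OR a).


Step 1: Distribute ∧ over ∨: s ∧ (t ∨ a) = (s ∧ t) ∨ (s ∧ a).

(s AND t) OR (s AND a)


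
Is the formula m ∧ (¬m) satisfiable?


Check all 2 assignments over {m}:
m | φ
-----
F | F
T | F
No assignment makes the formula true.

Unsatisfiable.


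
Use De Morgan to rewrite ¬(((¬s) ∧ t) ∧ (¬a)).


De Morgan: the negation of a conjunction is the disjunction of the negations.
Distribute ¬ across ∧, flipping it to ∨, and negate each literal.

(s ∨ (¬t)) ∨ a


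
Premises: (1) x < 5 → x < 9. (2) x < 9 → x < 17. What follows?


Hypothetical syllogism: from (P → Q) and (Q → R), infer (P → R).
Chain the two implications through the shared middle term 'x < 9'.

x < 5 → x < 17


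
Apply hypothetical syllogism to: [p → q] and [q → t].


Hypothetical syllogism: from (P → Q) and (Q → R), infer (P → R).
Chain the two implications through the shared middle term 'q'.

p → t


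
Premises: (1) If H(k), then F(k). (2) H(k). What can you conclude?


Modus ponens: from (P → Q) and P, infer Q.
P = 'H(k)' is asserted, and P → Q holds, so Q follows.

F(k).


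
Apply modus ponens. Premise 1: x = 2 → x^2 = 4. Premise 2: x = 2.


Modus ponens: from (P → Q) and P, infer Q.
P = 'x = 2' is asserted, and P → Q holds, so Q follows.

x^2 = 4.


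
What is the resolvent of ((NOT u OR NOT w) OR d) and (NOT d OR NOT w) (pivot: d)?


The clauses contain complementary literals d and NOTd.
Resolution eliminates this pair and disjoins the remaining literals (merging duplicates).

(NOT w OR NOT u)


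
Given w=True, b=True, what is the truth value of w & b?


Conjunction is true only when both operands are true.
Substitute: w=True, b=True.
True & True evaluates to True.

True


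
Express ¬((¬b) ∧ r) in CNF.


Step 1: Apply De Morgan: ¬((¬b) ∧ r) = ¬(¬b) ∨ ¬r.
Step 2: Eliminate any double negations (¬¬X = X).

b ∨ (¬r)


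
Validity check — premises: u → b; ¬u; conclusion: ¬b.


This is denying the antecedent (fallacy). There exist truth assignments where the premises are all true but the conclusion is false.

Invalid.


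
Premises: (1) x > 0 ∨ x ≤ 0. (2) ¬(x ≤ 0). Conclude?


Disjunctive syllogism: from (P ∨ Q) and ¬P, infer Q.
One disjunct, 'x ≤ 0', is ruled out; the other must hold.

x > 0


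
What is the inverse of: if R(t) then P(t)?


The inverse of (P → Q) is (¬P → ¬Q). It is equivalent to the converse, not to the original.
Here P = 'R(t)' and Q = 'P(t)'.

If not (R(t)), then not (P(t)).


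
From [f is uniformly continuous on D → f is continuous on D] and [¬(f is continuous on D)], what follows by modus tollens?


Modus tollens: from (P → Q) and ¬Q, infer ¬P.
Q = 'f is continuous on D' is denied; since P → Q, P must also fail.

Not (f is uniformly continuous on D).


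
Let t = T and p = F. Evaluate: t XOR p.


Exclusive or is true when exactly one operand is true.
Substitute: t=T, p=F.
T XOR F evaluates to T.

T


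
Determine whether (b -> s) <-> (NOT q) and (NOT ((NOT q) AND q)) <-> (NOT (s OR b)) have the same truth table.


Compare truth tables:
b | q | s | φ | ψ
-----------------
F | F | F | T | T
T | F | F | F | F
F | T | F | F | T
T | T | F | T | F
F | F | T | T | F
T | F | T | T | F
F | T | T | F | F
T | T | T | F | F
They differ at row 3 (b=F, q=T, s=F): φ=F but ψ=T.

No, they are not logically equivalent.


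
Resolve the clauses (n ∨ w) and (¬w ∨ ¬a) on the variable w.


The clauses contain complementary literals w and ¬w.
Resolution eliminates this pair and disjoins the remaining literals (merging duplicates).

(n ∨ ¬a)


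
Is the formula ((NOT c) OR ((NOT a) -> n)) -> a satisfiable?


Search for a satisfying assignment over {a, c, n}.
Try a=T, c=F, n=F: the formula evaluates to T.
A satisfying assignment exists.

Satisfiable.


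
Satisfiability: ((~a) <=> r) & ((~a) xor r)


Check all 4 assignments over {a, r}:
a | r | φ
---------
False | False | False
True | False | False
False | True | False
True | True | False
No assignment makes the formula true.

Unsatisfiable.


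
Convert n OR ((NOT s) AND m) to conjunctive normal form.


Step 1: Distribute ∨ over ∧: n ∨ ((¬s) ∧ m) = (n ∨ (¬s)) ∧ (n ∨ m).

(n OR (NOT s)) AND (n OR m)


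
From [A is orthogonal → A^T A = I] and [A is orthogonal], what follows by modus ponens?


Modus ponens: from (P → Q) and P, infer Q.
P = 'A is orthogonal' is asserted, and P → Q holds, so Q follows.

A^T A = I.


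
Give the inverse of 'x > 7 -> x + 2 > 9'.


The inverse of (P → Q) is (¬P → ¬Q). It is equivalent to the converse, not to the original.
Here P = 'x > 7' and Q = 'x + 2 > 9'.

If not (x > 7), then not (x + 2 > 9).


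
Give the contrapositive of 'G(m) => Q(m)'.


The contrapositive of (P → Q) is (¬Q → ¬P); it is logically equivalent to the original.
Here P = 'G(m)' and Q = 'Q(m)'.

If not (Q(m)), then not (G(m)).


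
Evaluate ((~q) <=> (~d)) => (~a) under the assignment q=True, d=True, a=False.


Substitute q=True, d=True, a=False:
~q = False
~d = False
(~q) <=> (~d) = False <=> False = True
~a = True
((~q) <=> (~d)) => (~a) = True => True = True

True


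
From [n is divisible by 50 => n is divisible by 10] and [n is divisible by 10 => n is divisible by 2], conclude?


Hypothetical syllogism: from (P → Q) and (Q → R), infer (P → R).
Chain the two implications through the shared middle term 'n is divisible by 10'.

n is divisible by 50 => n is divisible by 2


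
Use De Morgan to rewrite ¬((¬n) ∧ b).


De Morgan: the negation of a conjunction is the disjunction of the negations.
Distribute ¬ across ∧, flipping it to ∨, and negate each literal.

n ∨ (¬b)


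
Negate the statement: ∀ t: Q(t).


¬(∀ x: φ) = ∃ x: ¬φ, and ¬(∃ x: φ) = ∀ x: ¬φ.
Apply to the universal statement.

∃ t: ¬(Q(t))


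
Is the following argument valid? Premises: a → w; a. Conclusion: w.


This matches the form of modus ponens: the conclusion follows in every model of the premises.

Valid.


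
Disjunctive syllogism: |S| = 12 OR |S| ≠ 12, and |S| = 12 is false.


Disjunctive syllogism: from (P ∨ Q) and ¬P, infer Q.
One disjunct, '|S| = 12', is ruled out; the other must hold.

|S| ≠ 12


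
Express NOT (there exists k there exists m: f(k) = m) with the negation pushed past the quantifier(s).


Negation flips each quantifier (∀↔∃) and negates the inner predicate.
¬(there exists k there exists m: φ) = for all k for all m: ¬φ.

for all k for all m: NOT(f(k) = m)


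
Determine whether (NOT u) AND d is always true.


Build the truth table over {d, u}:
d | u | φ
---------
F | F | F
T | F | T
F | T | F
T | T | F
Counterexample at row 1: with d=F, u=F, the formula is F.

No, it is not a tautology.


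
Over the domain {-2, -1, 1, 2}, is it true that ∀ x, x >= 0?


Evaluate the predicate on each element: -2:F, -1:F, 1:T, 2:T.
Counterexample x = -2 fails the predicate.

F


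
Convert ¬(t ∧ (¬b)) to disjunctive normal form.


Step 1: Apply De Morgan: ¬(t ∧ (¬b)) = ¬t ∨ ¬(¬b).
Step 2: Eliminate any double negations (¬¬X = X).

(¬t) ∨ b


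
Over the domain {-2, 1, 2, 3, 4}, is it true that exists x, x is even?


Evaluate the predicate on each element: -2:True, 1:False, 2:True, 3:False, 4:True.
Witness x = -2 satisfies the predicate.

True


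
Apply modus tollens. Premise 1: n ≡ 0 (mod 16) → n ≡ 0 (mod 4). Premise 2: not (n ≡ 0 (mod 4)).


Modus tollens: from (P → Q) and ¬Q, infer ¬P.
Q = 'n ≡ 0 (mod 4)' is denied; since P → Q, P must also fail.

Not (n ≡ 0 (mod 16)).


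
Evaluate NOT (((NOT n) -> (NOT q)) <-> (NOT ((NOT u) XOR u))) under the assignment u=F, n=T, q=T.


Substitute u=F, n=T, q=T:
NOT n = F
NOT q = F
(NOT n) -> (NOT q) = F -> F = T
NOT u = T
(NOT u) XOR u = T XOR F = T
NOT ((NOT u) XOR u) = F
((NOT n) -> (NOT q)) <-> (NOT ((NOT u) XOR u)) = T <-> F = F
NOT (((NOT n) -> (NOT q)) <-> (NOT ((NOT u) XOR u))) = T

T


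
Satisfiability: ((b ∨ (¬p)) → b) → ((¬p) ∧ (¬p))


Search for a satisfying assignment over {b, p}.
Try b=F, p=F: the formula evaluates to T.
A satisfying assignment exists.

Satisfiable.


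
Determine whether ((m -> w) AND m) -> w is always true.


Build the truth table over {m, w}:
m | w | φ
---------
F | F | T
T | F | T
F | T | T
T | T | T
Every row evaluates to true.

Yes, it is a tautology.


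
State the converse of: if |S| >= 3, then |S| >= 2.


The converse of (P → Q) is (Q → P). It is not in general equivalent to the original.
Here P = '|S| >= 3' and Q = '|S| >= 2'.

If |S| >= 2, then |S| >= 3.


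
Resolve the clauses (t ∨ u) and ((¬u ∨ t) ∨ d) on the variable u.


The clauses contain complementary literals u and ¬u.
Resolution eliminates this pair and disjoins the remaining literals (merging duplicates).

(t ∨ d)


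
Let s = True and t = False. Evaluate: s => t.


Implication is false only when antecedent is true and consequent is false.
Substitute: s=True, t=False.
True => False evaluates to False.

False


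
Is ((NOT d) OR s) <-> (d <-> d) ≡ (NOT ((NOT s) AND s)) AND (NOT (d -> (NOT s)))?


Compare truth tables:
d | s | φ | ψ
-------------
F | F | T | F
T | F | F | F
F | T | T | F
T | T | T | T
They differ at row 1 (d=F, s=F): φ=T but ψ=F.

No, they are not logically equivalent.


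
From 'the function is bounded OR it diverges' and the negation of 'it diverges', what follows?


Disjunctive syllogism: from (P ∨ Q) and ¬P, infer Q.
One disjunct, 'it diverges', is ruled out; the other must hold.

the function is bounded


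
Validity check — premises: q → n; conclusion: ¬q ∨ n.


This matches the form of material implication: the conclusion follows in every model of the premises.

Valid.


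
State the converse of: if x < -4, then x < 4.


The converse of (P → Q) is (Q → P). It is not in general equivalent to the original.
Here P = 'x < -4' and Q = 'x < 4'.

If x < 4, then x < -4.


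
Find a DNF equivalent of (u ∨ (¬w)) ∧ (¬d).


Step 1: Distribute ∧ over ∨: (u ∨ (¬w)) ∧ (¬d) = (u ∧ (¬d)) ∨ ((¬w) ∧ (¬d)).

(u ∧ (¬d)) ∨ ((¬w) ∧ (¬d))


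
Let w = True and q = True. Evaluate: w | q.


Disjunction is false only when both operands are false.
Substitute: w=True, q=True.
True | True evaluates to True.

True


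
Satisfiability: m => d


Search for a satisfying assignment over {d, m}.
Try d=False, m=False: the formula evaluates to True.
A satisfying assignment exists.

Satisfiable.


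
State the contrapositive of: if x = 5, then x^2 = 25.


The contrapositive of (P → Q) is (¬Q → ¬P); it is logically equivalent to the original.
Here P = 'x = 5' and Q = 'x^2 = 25'.

If not (x^2 = 25), then not (x = 5).


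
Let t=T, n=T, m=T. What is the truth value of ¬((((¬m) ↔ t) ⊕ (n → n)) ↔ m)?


Substitute t=T, n=T, m=T:
¬m = F
(¬m) ↔ t = F ↔ T = F
n → n = T → T = T
((¬m) ↔ t) ⊕ (n → n) = F ⊕ T = T
(((¬m) ↔ t) ⊕ (n → n)) ↔ m = T ↔ T = T
¬((((¬m) ↔ t) ⊕ (n → n)) ↔ m) = F

F


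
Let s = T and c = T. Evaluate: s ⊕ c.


Exclusive or is true when exactly one operand is true.
Substitute: s=T, c=T.
T ⊕ T evaluates to F.

F


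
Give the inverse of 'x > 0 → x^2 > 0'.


The inverse of (P → Q) is (¬P → ¬Q). It is equivalent to the converse, not to the original.
Here P = 'x > 0' and Q = 'x^2 > 0'.

If not (x > 0), then not (x^2 > 0).


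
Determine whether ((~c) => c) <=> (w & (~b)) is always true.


Build the truth table over {b, c, w}:
b | c | w | φ
-------------
False | False | False | True
True | False | False | True
False | True | False | False
True | True | False | False
False | False | True | False
True | False | True | True
False | True | True | True
True | True | True | False
Counterexample at row 3: with b=False, c=True, w=False, the formula is False.

No, it is not a tautology.


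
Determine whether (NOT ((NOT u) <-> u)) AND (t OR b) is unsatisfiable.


Truth table over {b, t, u}:
b | t | u | φ
-------------
F | F | F | F
T | F | F | T
F | T | F | T
T | T | F | T
F | F | T | F
T | F | T | T
F | T | T | T
T | T | T | T
Satisfying assignment at row 2: b=T, t=F, u=F gives T.

No, it is not a contradiction.


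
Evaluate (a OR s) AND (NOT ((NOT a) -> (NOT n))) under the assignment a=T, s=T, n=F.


Substitute a=T, s=T, n=F:
a OR s = T OR T = T
NOT a = F
NOT n = T
(NOT a) -> (NOT n) = F -> T = T
NOT ((NOT a) -> (NOT n)) = F
(a OR s) AND (NOT ((NOT a) -> (NOT n))) = T AND F = F

F


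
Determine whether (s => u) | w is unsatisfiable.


Truth table over {s, u, w}:
s | u | w | φ
-------------
False | False | False | True
True | False | False | False
False | True | False | True
True | True | False | True
False | False | True | True
True | False | True | True
False | True | True | True
True | True | True | True
Satisfying assignment at row 1: s=False, u=False, w=False gives True.

No, it is not a contradiction.


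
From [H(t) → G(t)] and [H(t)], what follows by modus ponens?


Modus ponens: from (P → Q) and P, infer Q.
P = 'H(t)' is asserted, and P → Q holds, so Q follows.

G(t).


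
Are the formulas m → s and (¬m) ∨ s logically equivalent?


Compare truth tables:
m | s | φ | ψ
-------------
F | F | T | T
T | F | F | F
F | T | T | T
T | T | T | T
The columns φ and ψ agree on every row.

Yes, they are logically equivalent.


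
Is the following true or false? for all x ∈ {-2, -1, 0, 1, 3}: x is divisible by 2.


Evaluate the predicate on each element: -2:T, -1:F, 0:T, 1:F, 3:F.
Counterexample x = -1 fails the predicate.

F


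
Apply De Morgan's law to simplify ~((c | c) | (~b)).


De Morgan: the negation of a disjunction is the conjunction of the negations.
Distribute ~ across |, flipping it to &, and negate each literal.

((~c) & (~c)) & b


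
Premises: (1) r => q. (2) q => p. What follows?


Hypothetical syllogism: from (P → Q) and (Q → R), infer (P → R).
Chain the two implications through the shared middle term 'q'.

r => p


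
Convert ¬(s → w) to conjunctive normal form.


Step 1: Rewrite s → w as ¬s ∨ w.
Step 2: Negate: ¬(¬s ∨ w) = s ∧ ¬w (De Morgan + double negation).

s ∧ (¬w)


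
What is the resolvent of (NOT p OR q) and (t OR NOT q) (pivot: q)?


The clauses contain complementary literals q and NOTq.
Resolution eliminates this pair and disjoins the remaining literals (merging duplicates).

(NOT p OR t)


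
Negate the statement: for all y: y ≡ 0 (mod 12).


¬(for all x: φ) = there exists x: ¬φ, and ¬(there exists x: φ) = for all x: ¬φ.
Apply to the universal statement.

there exists y: NOT(y ≡ 0 (mod 12))


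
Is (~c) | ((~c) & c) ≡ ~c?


Compare truth tables:
c | φ | ψ
---------
False | True | True
True | False | False
The columns φ and ψ agree on every row.

Yes, they are logically equivalent.


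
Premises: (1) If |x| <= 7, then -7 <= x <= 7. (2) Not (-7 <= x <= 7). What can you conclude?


Modus tollens: from (P → Q) and ¬Q, infer ¬P.
Q = '-7 <= x <= 7' is denied; since P → Q, P must also fail.

Not (|x| <= 7).


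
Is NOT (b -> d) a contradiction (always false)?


Truth table over {b, d}:
b | d | φ
---------
F | F | F
T | F | T
F | T | F
T | T | F
Satisfying assignment at row 2: b=T, d=F gives T.

No, it is not a contradiction.


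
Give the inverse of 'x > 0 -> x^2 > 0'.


The inverse of (P → Q) is (¬P → ¬Q). It is equivalent to the converse, not to the original.
Here P = 'x > 0' and Q = 'x^2 > 0'.

If not (x > 0), then not (x^2 > 0).


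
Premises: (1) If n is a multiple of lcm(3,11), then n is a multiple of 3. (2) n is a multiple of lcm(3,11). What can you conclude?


Modus ponens: from (P → Q) and P, infer Q.
P = 'n is a multiple of lcm(3,11)' is asserted, and P → Q holds, so Q follows.

n is a multiple of 3.


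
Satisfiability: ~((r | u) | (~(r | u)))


Check all 4 assignments over {r, u}:
r | u | φ
---------
False | False | False
True | False | False
False | True | False
True | True | False
No assignment makes the formula true.

Unsatisfiable.


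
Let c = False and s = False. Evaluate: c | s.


Disjunction is false only when both operands are false.
Substitute: c=False, s=False.
False | False evaluates to False.

False


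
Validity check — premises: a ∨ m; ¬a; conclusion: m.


This matches the form of disjunctive syllogism: the conclusion follows in every model of the premises.

Valid.


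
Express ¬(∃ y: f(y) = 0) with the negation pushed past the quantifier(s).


¬(∀ x: φ) = ∃ x: ¬φ, and ¬(∃ x: φ) = ∀ x: ¬φ.
Apply to the existential statement.

∀ y: ¬(f(y) = 0)


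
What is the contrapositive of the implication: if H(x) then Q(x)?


The contrapositive of (P → Q) is (¬Q → ¬P); it is logically equivalent to the original.
Here P = 'H(x)' and Q = 'Q(x)'.

If not (Q(x)), then not (H(x)).


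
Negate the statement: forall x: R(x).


¬(forall x: φ) = exists x: ¬φ, and ¬(exists x: φ) = forall x: ¬φ.
Apply to the universal statement.

exists x: ~(R(x))


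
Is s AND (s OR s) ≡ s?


Compare truth tables:
s | φ | ψ
---------
F | F | F
T | T | T
The columns φ and ψ agree on every row.

Yes, they are logically equivalent.


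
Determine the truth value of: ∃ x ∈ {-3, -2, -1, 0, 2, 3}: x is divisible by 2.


Evaluate the predicate on each element: -3:F, -2:T, -1:F, 0:T, 2:T, 3:F.
Witness x = -2 satisfies the predicate.

T


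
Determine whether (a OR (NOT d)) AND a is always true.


Build the truth table over {a, d}:
a | d | φ
---------
F | F | F
T | F | T
F | T | F
T | T | T
Counterexample at row 1: with a=F, d=F, the formula is F.

No, it is not a tautology.


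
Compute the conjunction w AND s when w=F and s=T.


Conjunction is true only when both operands are true.
Substitute: w=F, s=T.
F AND T evaluates to F.

F


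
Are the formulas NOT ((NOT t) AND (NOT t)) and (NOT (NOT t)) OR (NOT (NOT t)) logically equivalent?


Compare truth tables:
t | φ | ψ
---------
F | F | F
T | T | T
The columns φ and ψ agree on every row.

Yes, they are logically equivalent.


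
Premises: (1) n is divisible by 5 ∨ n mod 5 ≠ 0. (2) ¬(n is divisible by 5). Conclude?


Disjunctive syllogism: from (P ∨ Q) and ¬P, infer Q.
One disjunct, 'n is divisible by 5', is ruled out; the other must hold.

n mod 5 ≠ 0


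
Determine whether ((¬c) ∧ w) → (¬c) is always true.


Build the truth table over {c, w}:
c | w | φ
---------
F | F | T
T | F | T
F | T | T
T | T | T
Every row evaluates to true.

Yes, it is a tautology.


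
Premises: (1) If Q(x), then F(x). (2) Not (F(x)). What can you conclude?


Modus tollens: from (P → Q) and ¬Q, infer ¬P.
Q = 'F(x)' is denied; since P → Q, P must also fail.

Not (Q(x)).


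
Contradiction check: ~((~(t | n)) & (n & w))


Truth table over {n, t, w}:
n | t | w | φ
-------------
False | False | False | True
True | False | False | True
False | True | False | True
True | True | False | True
False | False | True | True
True | False | True | True
False | True | True | True
True | True | True | True
Satisfying assignment at row 1: n=False, t=False, w=False gives True.

No, it is not a contradiction.


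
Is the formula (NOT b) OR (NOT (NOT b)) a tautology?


Build the truth table over {b}:
b | φ
-----
F | T
T | T
Every row evaluates to true.

Yes, it is a tautology.


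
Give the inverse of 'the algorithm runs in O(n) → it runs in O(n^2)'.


The inverse of (P → Q) is (¬P → ¬Q). It is equivalent to the converse, not to the original.
Here P = 'the algorithm runs in O(n)' and Q = 'it runs in O(n^2)'.

If not (the algorithm runs in O(n)), then not (it runs in O(n^2)).


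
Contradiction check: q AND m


Truth table over {m, q}:
m | q | φ
---------
F | F | F
T | F | F
F | T | F
T | T | T
Satisfying assignment at row 4: m=T, q=T gives T.

No, it is not a contradiction.
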